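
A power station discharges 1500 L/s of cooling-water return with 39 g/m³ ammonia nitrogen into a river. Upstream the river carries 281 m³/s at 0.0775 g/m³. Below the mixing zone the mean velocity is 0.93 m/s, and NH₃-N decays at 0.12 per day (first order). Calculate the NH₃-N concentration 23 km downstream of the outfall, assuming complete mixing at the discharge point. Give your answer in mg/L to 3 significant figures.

0.275 mg/L

1500 L/s = 1.5 m³/s.
After complete mixing, C₀ = (1.5·39 + 281·0.0775) / 282.5 = 0.2842 mg/L.
Travel time t = 2.3e+04 m / 0.93 m/s = 2.473e+04 s = 0.2862 d.
C = 0.2842·exp(−0.12·0.2862) = 0.2842·0.9662 = 0.2746 mg/L.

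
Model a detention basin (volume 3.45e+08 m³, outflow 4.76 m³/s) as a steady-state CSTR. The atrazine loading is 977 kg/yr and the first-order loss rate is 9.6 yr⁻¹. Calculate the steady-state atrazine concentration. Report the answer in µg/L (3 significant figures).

Outflow Q = 4.76 m³/s × 3.156e+07 s/yr = 1.502e+08 m³/yr.
Steady-state CSTR mass balance: W = Q·C + k·V·C, so C = W/(Q + kV).
Q + kV = 1.502e+08 + 9.6·3.45e+08 = 3.462e+09 m³/yr.
C = 977/3.462e+09 = 2.822e-07 kg/m³ = 0.0002822 mg/L = 0.2822 µg/L.

0.282 µg/L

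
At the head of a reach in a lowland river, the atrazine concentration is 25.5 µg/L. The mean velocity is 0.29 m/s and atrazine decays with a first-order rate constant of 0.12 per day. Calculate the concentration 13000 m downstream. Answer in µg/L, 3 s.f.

24.0 µg/L

Travel time t = 13000 m / 0.29 m/s = 1.3e+04/0.29 = 4.483e+04 s = 0.5188 d.
First-order decay: C = 25.5·exp(−0.12·0.5188) = 25.5·0.9396 = 23.96 µg/L.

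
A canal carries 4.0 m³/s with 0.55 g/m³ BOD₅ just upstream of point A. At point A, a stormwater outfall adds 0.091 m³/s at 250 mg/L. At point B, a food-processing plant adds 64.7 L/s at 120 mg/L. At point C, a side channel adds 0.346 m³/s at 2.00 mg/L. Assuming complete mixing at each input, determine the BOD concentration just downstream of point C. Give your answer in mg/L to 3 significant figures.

After input A: C = (4·0.55 + 0.091·250) / 4.091 = 6.099 mg/L.
64.7 L/s = 0.0647 m³/s.
After input B: C = (4.091·6.099 + 0.0647·120) / 4.156 = 7.872 mg/L.
After input C: C = (4.156·7.872 + 0.346·2) / 4.502 = 7.421 mg/L.

7.42 mg/L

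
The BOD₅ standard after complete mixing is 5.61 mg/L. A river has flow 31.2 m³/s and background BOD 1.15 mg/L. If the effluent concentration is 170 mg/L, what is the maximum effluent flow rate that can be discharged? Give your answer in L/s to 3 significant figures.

846 L/s

Mass balance at complete mixing: C_std·(Q_w + Q_r) = Q_w·C_e + Q_r·C_b.
Rearranging, Q_w = Q_r·(C_std − C_b)/(C_e − C_std) = 31.2·(5.61 − 1.15) / (170 − 5.61) = 0.8465 m³/s.
= 846.5 L/s.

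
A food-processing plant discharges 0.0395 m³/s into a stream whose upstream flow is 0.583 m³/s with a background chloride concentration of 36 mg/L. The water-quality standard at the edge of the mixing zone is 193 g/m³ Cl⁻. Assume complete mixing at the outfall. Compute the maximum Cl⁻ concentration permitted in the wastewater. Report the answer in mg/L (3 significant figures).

Mass balance: 193·0.6225 = 0.0395·Cₑ + 0.583·36.
Cₑ = (120.1 − 20.99) / 0.0395 = 2510 mg/L.

2510 mg/L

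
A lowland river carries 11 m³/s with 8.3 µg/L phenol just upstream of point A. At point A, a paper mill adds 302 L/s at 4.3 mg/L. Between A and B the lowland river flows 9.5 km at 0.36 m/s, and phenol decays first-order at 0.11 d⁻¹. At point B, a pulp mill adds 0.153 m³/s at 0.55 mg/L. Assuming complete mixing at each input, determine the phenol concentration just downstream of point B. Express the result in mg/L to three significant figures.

8.3 µg/L = 0.0083 mg/L.
302 L/s = 0.302 m³/s.
After input A: C = (11·0.0083 + 0.302·4.3) / 11.3 = 0.123 mg/L.
Over the 9.5 km reach to input B (t = 2.639e+04 s = 0.3054 d), decay gives C = 0.123·exp(−0.11·0.3054) = 0.1189 mg/L.
After input B: C = (11.3·0.1189 + 0.153·0.55) / 11.46 = 0.1247 mg/L.

0.125 mg/L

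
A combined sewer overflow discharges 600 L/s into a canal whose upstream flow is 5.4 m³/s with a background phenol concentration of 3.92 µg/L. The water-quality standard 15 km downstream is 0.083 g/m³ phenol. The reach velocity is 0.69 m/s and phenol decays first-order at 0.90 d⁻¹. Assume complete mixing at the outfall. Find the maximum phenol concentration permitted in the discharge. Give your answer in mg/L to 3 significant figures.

600 L/s = 0.6 m³/s.
3.92 µg/L = 0.00392 mg/L.
Travel time to the compliance point: t = 1.5e+04/0.69 = 2.174e+04 s = 0.2516 d; decay factor exp(−0.90·0.2516) = 0.7974.
So the concentration just after mixing may be at most 0.083/0.7974 = 0.1041 mg/L.
Mass balance: 0.1041·6 = 0.6·Cₑ + 5.4·0.00392.
Cₑ = (0.6246 − 0.02117) / 0.6 = 1.006 mg/L.

1.01 mg/L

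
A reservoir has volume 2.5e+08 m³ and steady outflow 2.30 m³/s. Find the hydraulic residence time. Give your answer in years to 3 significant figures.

Q = 2.30 m³/s × 3.156e+07 s/yr = 7.258e+07 m³/yr.
Hydraulic residence time τ = V/Q = 2.5e+08/7.258e+07 = 3.444 yr.

3.44 yr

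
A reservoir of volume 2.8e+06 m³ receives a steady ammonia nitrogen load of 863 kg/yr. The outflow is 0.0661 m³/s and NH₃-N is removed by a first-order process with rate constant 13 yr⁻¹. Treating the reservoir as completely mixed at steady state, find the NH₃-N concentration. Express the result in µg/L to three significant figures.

Outflow Q = 0.0661 m³/s × 3.156e+07 s/yr = 2.086e+06 m³/yr.
Steady-state CSTR mass balance: W = Q·C + k·V·C, so C = W/(Q + kV).
Q + kV = 2.086e+06 + 13·2.8e+06 = 3.849e+07 m³/yr.
C = 863/3.849e+07 = 2.242e-05 kg/m³ = 0.02242 mg/L = 22.42 µg/L.

22.4 µg/L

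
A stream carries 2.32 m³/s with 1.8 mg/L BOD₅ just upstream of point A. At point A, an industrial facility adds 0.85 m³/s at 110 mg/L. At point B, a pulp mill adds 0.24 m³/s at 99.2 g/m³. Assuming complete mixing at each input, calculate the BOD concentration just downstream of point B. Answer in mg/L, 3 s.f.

35.6 mg/L

After input A: C = (2.32·1.8 + 0.85·110) / 3.17 = 30.81 mg/L.
After input B: C = (3.17·30.81 + 0.24·99.2) / 3.41 = 35.63 mg/L.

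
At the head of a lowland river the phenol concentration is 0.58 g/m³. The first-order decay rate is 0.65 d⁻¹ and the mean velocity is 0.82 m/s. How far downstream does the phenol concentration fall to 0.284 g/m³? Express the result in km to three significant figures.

From C = C₀·e^(−kt), t = ln(C₀/C)/k = ln(0.58/0.284)/0.65 = 0.7141/0.65 = 1.099 d.
Distance = v·t = 0.82 m/s × 9.491e+04 s = 7.783e+04 m = 77.83 km.

77.8 km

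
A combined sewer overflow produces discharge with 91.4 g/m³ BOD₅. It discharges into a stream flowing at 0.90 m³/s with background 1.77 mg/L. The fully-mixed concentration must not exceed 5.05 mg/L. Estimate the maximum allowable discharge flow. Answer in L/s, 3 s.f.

Mass balance at complete mixing: C_std·(Q_w + Q_r) = Q_w·C_e + Q_r·C_b.
Rearranging, Q_w = Q_r·(C_std − C_b)/(C_e − C_std) = 0.90·(5.05 − 1.77) / (91.4 − 5.05) = 0.03419 m³/s.
= 34.19 L/s.

34.2 L/s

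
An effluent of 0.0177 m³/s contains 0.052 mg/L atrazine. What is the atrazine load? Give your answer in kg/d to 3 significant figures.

0.0795 kg/d

Mass flux = Q·C = 0.0177 m³/s × 0.052 g/m³ = 0.0009204 g/s.
= 0.0009204 g/s × 86.4 = 0.07952 kg/d.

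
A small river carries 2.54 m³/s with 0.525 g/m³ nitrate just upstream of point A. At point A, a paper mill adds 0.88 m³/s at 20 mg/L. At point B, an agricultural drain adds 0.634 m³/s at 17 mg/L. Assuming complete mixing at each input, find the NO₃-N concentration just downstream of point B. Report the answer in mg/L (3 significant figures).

7.33 mg/L

After input A: C = (2.54·0.525 + 0.88·20) / 3.42 = 5.536 mg/L.
After input B: C = (3.42·5.536 + 0.634·17) / 4.054 = 7.329 mg/L.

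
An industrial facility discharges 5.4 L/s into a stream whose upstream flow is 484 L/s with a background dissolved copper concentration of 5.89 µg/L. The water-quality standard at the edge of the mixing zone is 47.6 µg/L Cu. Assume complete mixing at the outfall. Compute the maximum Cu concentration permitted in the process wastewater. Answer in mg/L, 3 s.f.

3.79 mg/L

5.4 L/s = 0.0054 m³/s.
484 L/s = 0.484 m³/s.
5.89 µg/L = 0.00589 mg/L.
47.6 µg/L = 0.0476 mg/L.
Mass balance: 0.0476·0.4894 = 0.0054·Cₑ + 0.484·0.00589.
Cₑ = (0.0233 − 0.002851) / 0.0054 = 3.786 mg/L.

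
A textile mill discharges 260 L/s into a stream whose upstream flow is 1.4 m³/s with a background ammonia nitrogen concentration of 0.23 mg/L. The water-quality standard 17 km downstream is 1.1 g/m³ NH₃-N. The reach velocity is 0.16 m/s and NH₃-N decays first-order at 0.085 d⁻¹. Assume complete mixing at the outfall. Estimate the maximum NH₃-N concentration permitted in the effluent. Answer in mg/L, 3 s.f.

6.56 mg/L

260 L/s = 0.26 m³/s.
Travel time to the compliance point: t = 1.7e+04/0.16 = 1.062e+05 s = 1.23 d; decay factor exp(−0.085·1.23) = 0.9007.
So the concentration just after mixing may be at most 1.1/0.9007 = 1.221 mg/L.
Mass balance: 1.221·1.66 = 0.26·Cₑ + 1.4·0.23.
Cₑ = (2.027 − 0.322) / 0.26 = 6.558 mg/L.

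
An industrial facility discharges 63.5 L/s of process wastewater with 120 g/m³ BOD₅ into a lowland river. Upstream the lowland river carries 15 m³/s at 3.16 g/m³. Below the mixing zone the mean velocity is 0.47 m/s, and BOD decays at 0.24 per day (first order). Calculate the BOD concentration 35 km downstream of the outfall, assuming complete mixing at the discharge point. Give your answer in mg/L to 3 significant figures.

63.5 L/s = 0.0635 m³/s.
After complete mixing, C₀ = (0.0635·120 + 15·3.16) / 15.06 = 3.653 mg/L.
Travel time t = 3.5e+04 m / 0.47 m/s = 7.447e+04 s = 0.8619 d.
C = 3.653·exp(−0.24·0.8619) = 3.653·0.8131 = 2.97 mg/L.

2.97 mg/L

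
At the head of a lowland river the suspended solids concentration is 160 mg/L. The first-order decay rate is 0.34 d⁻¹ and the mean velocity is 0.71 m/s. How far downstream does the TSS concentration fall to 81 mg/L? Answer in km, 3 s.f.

From C = C₀·e^(−kt), t = ln(C₀/C)/k = ln(160/81)/0.34 = 0.6807/0.34 = 2.002 d.
Distance = v·t = 0.71 m/s × 1.73e+05 s = 1.228e+05 m = 122.8 km.

123 km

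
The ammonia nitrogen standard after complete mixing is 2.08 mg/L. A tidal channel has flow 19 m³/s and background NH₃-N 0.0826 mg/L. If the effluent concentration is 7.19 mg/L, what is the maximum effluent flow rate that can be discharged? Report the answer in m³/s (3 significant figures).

Mass balance at complete mixing: C_std·(Q_w + Q_r) = Q_w·C_e + Q_r·C_b.
Rearranging, Q_w = Q_r·(C_std − C_b)/(C_e − C_std) = 19·(2.08 − 0.0826) / (7.19 − 2.08) = 7.427 m³/s.

7.43 m³/s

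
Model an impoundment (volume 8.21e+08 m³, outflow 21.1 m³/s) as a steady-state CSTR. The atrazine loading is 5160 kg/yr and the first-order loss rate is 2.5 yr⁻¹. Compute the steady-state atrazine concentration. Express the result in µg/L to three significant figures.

1.90 µg/L

Outflow Q = 21.1 m³/s × 3.156e+07 s/yr = 6.659e+08 m³/yr.
Steady-state CSTR mass balance: W = Q·C + k·V·C, so C = W/(Q + kV).
Q + kV = 6.659e+08 + 2.5·8.21e+08 = 2.718e+09 m³/yr.
C = 5160/2.718e+09 = 1.898e-06 kg/m³ = 0.001898 mg/L = 1.898 µg/L.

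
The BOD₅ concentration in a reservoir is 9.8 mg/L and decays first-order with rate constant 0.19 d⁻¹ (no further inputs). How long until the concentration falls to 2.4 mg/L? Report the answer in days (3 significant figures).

t = ln(C₀/C)/k = ln(9.8/2.4)/0.19 = 1.407/0.19 = 7.405 d.

7.40 d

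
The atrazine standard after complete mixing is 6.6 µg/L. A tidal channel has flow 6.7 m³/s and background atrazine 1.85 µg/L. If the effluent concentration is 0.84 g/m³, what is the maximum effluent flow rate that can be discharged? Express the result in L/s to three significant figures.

1.85 µg/L = 0.00185 mg/L.
6.6 µg/L = 0.0066 mg/L.
Mass balance at complete mixing: C_std·(Q_w + Q_r) = Q_w·C_e + Q_r·C_b.
Rearranging, Q_w = Q_r·(C_std − C_b)/(C_e − C_std) = 6.7·(0.0066 − 0.00185) / (0.84 − 0.0066) = 0.03819 m³/s.
= 38.19 L/s.

38.2 L/s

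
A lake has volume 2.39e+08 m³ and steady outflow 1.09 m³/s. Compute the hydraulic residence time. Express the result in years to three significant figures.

6.95 yr

Q = 1.09 m³/s × 3.156e+07 s/yr = 3.44e+07 m³/yr.
Hydraulic residence time τ = V/Q = 2.39e+08/3.44e+07 = 6.948 yr.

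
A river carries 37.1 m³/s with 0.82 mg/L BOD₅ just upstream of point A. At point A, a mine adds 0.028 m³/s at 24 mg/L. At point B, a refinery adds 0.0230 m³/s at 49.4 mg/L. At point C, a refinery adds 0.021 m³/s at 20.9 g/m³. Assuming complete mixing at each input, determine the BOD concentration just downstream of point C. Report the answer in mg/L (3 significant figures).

After input A: C = (37.1·0.82 + 0.028·24) / 37.13 = 0.8375 mg/L.
After input B: C = (37.13·0.8375 + 0.023·49.4) / 37.15 = 0.8675 mg/L.
After input C: C = (37.15·0.8675 + 0.021·20.9) / 37.17 = 0.8789 mg/L.

0.879 mg/L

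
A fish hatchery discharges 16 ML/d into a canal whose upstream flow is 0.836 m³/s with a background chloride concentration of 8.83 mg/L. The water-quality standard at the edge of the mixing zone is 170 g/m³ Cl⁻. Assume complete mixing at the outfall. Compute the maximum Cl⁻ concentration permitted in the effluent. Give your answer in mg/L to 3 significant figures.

16 ML/d = 0.1852 m³/s.
Mass balance: 170·1.021 = 0.1852·Cₑ + 0.836·8.83.
Cₑ = (173.6 − 7.382) / 0.1852 = 897.6 mg/L.

898 mg/L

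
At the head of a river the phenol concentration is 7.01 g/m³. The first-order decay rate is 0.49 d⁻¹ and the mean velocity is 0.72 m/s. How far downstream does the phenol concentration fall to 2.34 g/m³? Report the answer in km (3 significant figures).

139 km

From C = C₀·e^(−kt), t = ln(C₀/C)/k = ln(7.01/2.34)/0.49 = 1.097/0.49 = 2.239 d.
Distance = v·t = 0.72 m/s × 1.935e+05 s = 1.393e+05 m = 139.3 km.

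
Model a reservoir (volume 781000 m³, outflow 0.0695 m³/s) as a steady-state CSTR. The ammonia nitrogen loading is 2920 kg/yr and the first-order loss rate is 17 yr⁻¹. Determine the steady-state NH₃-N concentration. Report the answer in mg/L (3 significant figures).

0.189 mg/L

Outflow Q = 0.0695 m³/s × 3.156e+07 s/yr = 2.193e+06 m³/yr.
Steady-state CSTR mass balance: W = Q·C + k·V·C, so C = W/(Q + kV).
Q + kV = 2.193e+06 + 17·781000 = 1.547e+07 m³/yr.
C = 2920/1.547e+07 = 0.0001887 kg/m³ = 0.1887 mg/L.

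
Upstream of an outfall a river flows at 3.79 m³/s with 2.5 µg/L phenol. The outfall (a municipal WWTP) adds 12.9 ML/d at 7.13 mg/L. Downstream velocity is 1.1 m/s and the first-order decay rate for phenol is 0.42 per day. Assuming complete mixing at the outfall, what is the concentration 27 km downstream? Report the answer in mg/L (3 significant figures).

12.9 ML/d = 0.1493 m³/s.
2.5 µg/L = 0.0025 mg/L.
After complete mixing, C₀ = (0.1493·7.13 + 3.79·0.0025) / 3.939 = 0.2726 mg/L.
Travel time t = 2.7e+04 m / 1.1 m/s = 2.455e+04 s = 0.2841 d.
C = 0.2726·exp(−0.42·0.2841) = 0.2726·0.8875 = 0.242 mg/L.

0.242 mg/L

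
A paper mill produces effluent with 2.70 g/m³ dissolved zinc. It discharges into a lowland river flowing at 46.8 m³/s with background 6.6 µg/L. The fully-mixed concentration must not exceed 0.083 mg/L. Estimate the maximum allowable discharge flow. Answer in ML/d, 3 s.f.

6.6 µg/L = 0.0066 mg/L.
Mass balance at complete mixing: C_std·(Q_w + Q_r) = Q_w·C_e + Q_r·C_b.
Rearranging, Q_w = Q_r·(C_std − C_b)/(C_e − C_std) = 46.8·(0.083 − 0.0066) / (2.7 − 0.083) = 1.366 m³/s.
= 118 ML/d.

118 ML/d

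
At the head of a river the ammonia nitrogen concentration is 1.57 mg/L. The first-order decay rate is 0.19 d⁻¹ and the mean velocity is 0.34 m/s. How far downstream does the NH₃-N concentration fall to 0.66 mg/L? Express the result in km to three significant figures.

From C = C₀·e^(−kt), t = ln(C₀/C)/k = ln(1.57/0.66)/0.19 = 0.8666/0.19 = 4.561 d.
Distance = v·t = 0.34 m/s × 3.941e+05 s = 1.34e+05 m = 134 km.

134 km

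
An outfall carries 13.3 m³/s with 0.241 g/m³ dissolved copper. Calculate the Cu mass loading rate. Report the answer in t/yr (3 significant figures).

Mass flux = Q·C = 13.3 m³/s × 0.241 g/m³ = 3.205 g/s.
= 3.205 g/s × 31.56 = 101.2 t/yr.

101 t/yr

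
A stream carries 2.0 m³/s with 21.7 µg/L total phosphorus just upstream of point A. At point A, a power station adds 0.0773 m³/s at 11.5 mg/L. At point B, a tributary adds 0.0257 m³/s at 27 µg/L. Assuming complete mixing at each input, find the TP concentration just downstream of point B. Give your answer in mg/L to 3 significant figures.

0.444 mg/L

21.7 µg/L = 0.0217 mg/L.
After input A: C = (2·0.0217 + 0.0773·11.5) / 2.077 = 0.4488 mg/L.
27 µg/L = 0.027 mg/L.
After input B: C = (2.077·0.4488 + 0.0257·0.027) / 2.103 = 0.4437 mg/L.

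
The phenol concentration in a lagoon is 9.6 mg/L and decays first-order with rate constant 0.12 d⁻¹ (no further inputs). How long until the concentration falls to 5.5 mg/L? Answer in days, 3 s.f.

4.64 d

t = ln(C₀/C)/k = ln(9.6/5.5)/0.12 = 0.557/0.12 = 4.642 d.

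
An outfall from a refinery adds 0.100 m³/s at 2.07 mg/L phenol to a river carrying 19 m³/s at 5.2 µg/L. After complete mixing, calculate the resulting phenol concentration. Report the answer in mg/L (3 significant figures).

5.2 µg/L = 0.0052 mg/L.
Flow-weighted mixing gives C = (0.1·2.07 + 19·0.0052) / (0.1 + 19) = 0.3058/19.1 = 0.01601 mg/L.

0.0160 mg/L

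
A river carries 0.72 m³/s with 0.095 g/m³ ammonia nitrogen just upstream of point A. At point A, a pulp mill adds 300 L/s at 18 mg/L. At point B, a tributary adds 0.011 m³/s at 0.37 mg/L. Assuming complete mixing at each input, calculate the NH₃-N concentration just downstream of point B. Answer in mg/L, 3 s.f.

5.31 mg/L

300 L/s = 0.3 m³/s.
After input A: C = (0.72·0.095 + 0.3·18) / 1.02 = 5.361 mg/L.
After input B: C = (1.02·5.361 + 0.011·0.37) / 1.031 = 5.308 mg/L.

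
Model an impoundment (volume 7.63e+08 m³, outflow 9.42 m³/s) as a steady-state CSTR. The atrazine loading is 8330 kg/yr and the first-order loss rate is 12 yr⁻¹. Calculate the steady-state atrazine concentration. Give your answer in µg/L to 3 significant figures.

Outflow Q = 9.42 m³/s × 3.156e+07 s/yr = 2.973e+08 m³/yr.
Steady-state CSTR mass balance: W = Q·C + k·V·C, so C = W/(Q + kV).
Q + kV = 2.973e+08 + 12·7.63e+08 = 9.453e+09 m³/yr.
C = 8330/9.453e+09 = 8.812e-07 kg/m³ = 0.0008812 mg/L = 0.8812 µg/L.

0.881 µg/L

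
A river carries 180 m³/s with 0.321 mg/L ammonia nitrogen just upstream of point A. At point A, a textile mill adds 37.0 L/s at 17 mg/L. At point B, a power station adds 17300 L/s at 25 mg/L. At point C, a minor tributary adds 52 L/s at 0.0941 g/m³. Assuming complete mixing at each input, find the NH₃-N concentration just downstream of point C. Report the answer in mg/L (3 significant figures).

37.0 L/s = 0.037 m³/s.
After input A: C = (180·0.321 + 0.037·17) / 180 = 0.3244 mg/L.
17300 L/s = 17.3 m³/s.
After input B: C = (180·0.3244 + 17.3·25) / 197.3 = 2.488 mg/L.
52 L/s = 0.052 m³/s.
After input C: C = (197.3·2.488 + 0.052·0.0941) / 197.4 = 2.487 mg/L.

2.49 mg/L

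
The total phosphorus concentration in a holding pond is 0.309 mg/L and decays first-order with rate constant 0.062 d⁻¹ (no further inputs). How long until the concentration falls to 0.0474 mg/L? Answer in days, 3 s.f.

t = ln(C₀/C)/k = ln(0.309/0.0474)/0.062 = 1.875/0.062 = 30.24 d.

30.2 d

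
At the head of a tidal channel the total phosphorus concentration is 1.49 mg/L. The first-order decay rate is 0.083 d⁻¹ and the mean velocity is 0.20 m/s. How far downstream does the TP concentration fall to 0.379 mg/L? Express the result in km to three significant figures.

From C = C₀·e^(−kt), t = ln(C₀/C)/k = ln(1.49/0.379)/0.083 = 1.369/0.083 = 16.49 d.
Distance = v·t = 0.20 m/s × 1.425e+06 s = 2.85e+05 m = 285 km.

285 km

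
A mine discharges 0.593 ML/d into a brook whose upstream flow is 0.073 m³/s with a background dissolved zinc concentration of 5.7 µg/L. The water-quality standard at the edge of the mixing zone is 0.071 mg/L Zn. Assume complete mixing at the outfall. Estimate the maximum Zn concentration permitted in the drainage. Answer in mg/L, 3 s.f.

0.766 mg/L

0.593 ML/d = 0.006863 m³/s.
5.7 µg/L = 0.0057 mg/L.
Mass balance: 0.071·0.07986 = 0.006863·Cₑ + 0.073·0.0057.
Cₑ = (0.00567 − 0.0004161) / 0.006863 = 0.7655 mg/L.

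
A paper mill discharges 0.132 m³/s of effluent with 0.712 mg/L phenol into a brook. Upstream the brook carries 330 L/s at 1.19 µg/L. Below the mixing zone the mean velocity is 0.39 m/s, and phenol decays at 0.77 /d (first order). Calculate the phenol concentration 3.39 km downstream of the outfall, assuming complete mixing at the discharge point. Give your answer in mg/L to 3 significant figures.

0.189 mg/L

330 L/s = 0.33 m³/s.
1.19 µg/L = 0.00119 mg/L.
After complete mixing, C₀ = (0.132·0.712 + 0.33·0.00119) / 0.462 = 0.2043 mg/L.
Travel time t = 3390 m / 0.39 m/s = 8692 s = 0.1006 d.
C = 0.2043·exp(−0.77·0.1006) = 0.2043·0.9255 = 0.1891 mg/L.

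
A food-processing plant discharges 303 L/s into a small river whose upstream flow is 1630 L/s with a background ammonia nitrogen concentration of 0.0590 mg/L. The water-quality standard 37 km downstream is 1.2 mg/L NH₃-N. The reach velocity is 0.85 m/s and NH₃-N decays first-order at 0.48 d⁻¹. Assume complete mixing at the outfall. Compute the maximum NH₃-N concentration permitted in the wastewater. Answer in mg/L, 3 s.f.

9.43 mg/L

303 L/s = 0.303 m³/s.
1630 L/s = 1.63 m³/s.
Travel time to the compliance point: t = 3.7e+04/0.85 = 4.353e+04 s = 0.5038 d; decay factor exp(−0.48·0.5038) = 0.7852.
So the concentration just after mixing may be at most 1.2/0.7852 = 1.528 mg/L.
Mass balance: 1.528·1.933 = 0.303·Cₑ + 1.63·0.059.
Cₑ = (2.954 − 0.09617) / 0.303 = 9.432 mg/L.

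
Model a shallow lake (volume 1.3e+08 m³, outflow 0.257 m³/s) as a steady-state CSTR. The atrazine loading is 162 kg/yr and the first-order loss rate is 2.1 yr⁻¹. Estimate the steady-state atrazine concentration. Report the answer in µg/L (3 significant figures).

Outflow Q = 0.257 m³/s × 3.156e+07 s/yr = 8.11e+06 m³/yr.
Steady-state CSTR mass balance: W = Q·C + k·V·C, so C = W/(Q + kV).
Q + kV = 8.11e+06 + 2.1·1.3e+08 = 2.811e+08 m³/yr.
C = 162/2.811e+08 = 5.763e-07 kg/m³ = 0.0005763 mg/L = 0.5763 µg/L.

0.576 µg/L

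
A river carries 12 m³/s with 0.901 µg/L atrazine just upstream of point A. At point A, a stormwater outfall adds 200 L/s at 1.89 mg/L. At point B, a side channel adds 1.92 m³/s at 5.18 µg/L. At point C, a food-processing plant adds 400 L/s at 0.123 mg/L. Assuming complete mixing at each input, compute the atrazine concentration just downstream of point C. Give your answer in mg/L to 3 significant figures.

0.901 µg/L = 0.000901 mg/L.
200 L/s = 0.2 m³/s.
After input A: C = (12·0.000901 + 0.2·1.89) / 12.2 = 0.03187 mg/L.
5.18 µg/L = 0.00518 mg/L.
After input B: C = (12.2·0.03187 + 1.92·0.00518) / 14.12 = 0.02824 mg/L.
400 L/s = 0.4 m³/s.
After input C: C = (14.12·0.02824 + 0.4·0.123) / 14.52 = 0.03085 mg/L.

0.0309 mg/L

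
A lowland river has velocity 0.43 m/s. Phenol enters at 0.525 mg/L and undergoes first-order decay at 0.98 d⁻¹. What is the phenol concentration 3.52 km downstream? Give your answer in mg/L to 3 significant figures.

Travel time t = 3.52 km / 0.43 m/s = 3520/0.43 = 8186 s = 0.09475 d.
First-order decay: C = 0.525·exp(−0.98·0.09475) = 0.525·0.9113 = 0.4784 mg/L.

0.478 mg/L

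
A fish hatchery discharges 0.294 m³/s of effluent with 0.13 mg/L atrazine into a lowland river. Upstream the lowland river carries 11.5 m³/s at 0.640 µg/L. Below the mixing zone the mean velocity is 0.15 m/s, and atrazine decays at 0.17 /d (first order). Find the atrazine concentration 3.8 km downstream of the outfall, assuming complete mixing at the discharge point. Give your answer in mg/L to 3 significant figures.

0.00368 mg/L

0.640 µg/L = 0.00064 mg/L.
After complete mixing, C₀ = (0.294·0.13 + 11.5·0.00064) / 11.79 = 0.003865 mg/L.
Travel time t = 3800 m / 0.15 m/s = 2.533e+04 s = 0.2932 d.
C = 0.003865·exp(−0.17·0.2932) = 0.003865·0.9514 = 0.003677 mg/L.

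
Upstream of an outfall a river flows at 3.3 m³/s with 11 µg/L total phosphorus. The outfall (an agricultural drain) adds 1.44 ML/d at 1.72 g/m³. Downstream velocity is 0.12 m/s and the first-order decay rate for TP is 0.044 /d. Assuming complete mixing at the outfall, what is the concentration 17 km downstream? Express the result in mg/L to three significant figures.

1.44 ML/d = 0.01667 m³/s.
11 µg/L = 0.011 mg/L.
After complete mixing, C₀ = (0.01667·1.72 + 3.3·0.011) / 3.317 = 0.01959 mg/L.
Travel time t = 1.7e+04 m / 0.12 m/s = 1.417e+05 s = 1.64 d.
C = 0.01959·exp(−0.044·1.64) = 0.01959·0.9304 = 0.01822 mg/L.

0.0182 mg/L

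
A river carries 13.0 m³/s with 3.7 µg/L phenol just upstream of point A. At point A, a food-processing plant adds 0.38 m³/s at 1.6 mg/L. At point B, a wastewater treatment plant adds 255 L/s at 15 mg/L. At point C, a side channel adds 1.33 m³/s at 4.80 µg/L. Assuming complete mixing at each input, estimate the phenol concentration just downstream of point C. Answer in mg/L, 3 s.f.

3.7 µg/L = 0.0037 mg/L.
After input A: C = (13·0.0037 + 0.38·1.6) / 13.38 = 0.04904 mg/L.
255 L/s = 0.255 m³/s.
After input B: C = (13.38·0.04904 + 0.255·15) / 13.64 = 0.3286 mg/L.
4.80 µg/L = 0.0048 mg/L.
After input C: C = (13.64·0.3286 + 1.33·0.0048) / 14.97 = 0.2999 mg/L.

0.300 mg/L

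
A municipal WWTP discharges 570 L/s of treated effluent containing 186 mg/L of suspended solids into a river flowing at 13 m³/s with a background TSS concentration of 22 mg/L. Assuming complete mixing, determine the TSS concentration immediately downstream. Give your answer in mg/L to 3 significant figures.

28.9 mg/L

570 L/s = 0.57 m³/s.
By mass balance at complete mixing, C = (0.57·186 + 13·22) / (0.57 + 13) = 392/13.57 = 28.89 mg/L.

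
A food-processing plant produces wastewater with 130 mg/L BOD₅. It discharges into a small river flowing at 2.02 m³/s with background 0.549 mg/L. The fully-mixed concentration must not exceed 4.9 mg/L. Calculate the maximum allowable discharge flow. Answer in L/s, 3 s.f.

Mass balance at complete mixing: C_std·(Q_w + Q_r) = Q_w·C_e + Q_r·C_b.
Rearranging, Q_w = Q_r·(C_std − C_b)/(C_e − C_std) = 2.02·(4.9 − 0.549) / (130 − 4.9) = 0.07026 m³/s.
= 70.26 L/s.

70.3 L/s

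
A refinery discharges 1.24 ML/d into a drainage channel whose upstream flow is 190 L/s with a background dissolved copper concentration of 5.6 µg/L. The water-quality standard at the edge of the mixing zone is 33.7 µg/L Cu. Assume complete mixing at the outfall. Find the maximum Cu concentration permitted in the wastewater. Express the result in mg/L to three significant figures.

0.406 mg/L

1.24 ML/d = 0.01435 m³/s.
190 L/s = 0.19 m³/s.
5.6 µg/L = 0.0056 mg/L.
33.7 µg/L = 0.0337 mg/L.
Mass balance: 0.0337·0.2044 = 0.01435·Cₑ + 0.19·0.0056.
Cₑ = (0.006887 − 0.001064) / 0.01435 = 0.4057 mg/L.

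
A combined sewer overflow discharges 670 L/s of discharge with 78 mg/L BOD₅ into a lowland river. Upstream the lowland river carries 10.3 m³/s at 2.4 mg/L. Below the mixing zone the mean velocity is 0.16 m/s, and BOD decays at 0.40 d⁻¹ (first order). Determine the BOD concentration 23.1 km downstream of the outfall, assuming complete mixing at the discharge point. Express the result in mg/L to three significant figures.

3.60 mg/L

670 L/s = 0.67 m³/s.
After complete mixing, C₀ = (0.67·78 + 10.3·2.4) / 10.97 = 7.017 mg/L.
Travel time t = 2.31e+04 m / 0.16 m/s = 1.444e+05 s = 1.671 d.
C = 7.017·exp(−0.40·1.671) = 7.017·0.5125 = 3.597 mg/L.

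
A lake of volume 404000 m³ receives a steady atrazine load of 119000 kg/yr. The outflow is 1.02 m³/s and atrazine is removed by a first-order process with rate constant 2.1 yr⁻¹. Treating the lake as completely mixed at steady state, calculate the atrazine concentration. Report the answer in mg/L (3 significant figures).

3.60 mg/L

Outflow Q = 1.02 m³/s × 3.156e+07 s/yr = 3.219e+07 m³/yr.
Steady-state CSTR mass balance: W = Q·C + k·V·C, so C = W/(Q + kV).
Q + kV = 3.219e+07 + 2.1·404000 = 3.304e+07 m³/yr.
C = 119000/3.304e+07 = 0.003602 kg/m³ = 3.602 mg/L.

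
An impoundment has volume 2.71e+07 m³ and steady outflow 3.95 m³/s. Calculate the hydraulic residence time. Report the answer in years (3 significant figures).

0.217 yr

Q = 3.95 m³/s × 3.156e+07 s/yr = 1.247e+08 m³/yr.
Hydraulic residence time τ = V/Q = 2.71e+07/1.247e+08 = 0.2174 yr.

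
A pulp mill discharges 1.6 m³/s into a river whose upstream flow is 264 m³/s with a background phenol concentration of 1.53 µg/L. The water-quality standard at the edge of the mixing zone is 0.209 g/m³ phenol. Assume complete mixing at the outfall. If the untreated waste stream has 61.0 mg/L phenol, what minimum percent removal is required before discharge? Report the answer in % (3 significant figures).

1.53 µg/L = 0.00153 mg/L.
Mass balance: 0.209·265.6 = 1.6·Cₑ + 264·0.00153.
Cₑ = (55.51 − 0.4039) / 1.6 = 34.44 mg/L.
Required removal = 1 − 34.44/61.0 = 43.54 %.

43.5 %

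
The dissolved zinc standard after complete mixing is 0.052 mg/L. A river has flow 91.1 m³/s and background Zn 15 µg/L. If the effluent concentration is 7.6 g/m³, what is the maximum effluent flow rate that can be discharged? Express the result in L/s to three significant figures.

447 L/s

15 µg/L = 0.015 mg/L.
Mass balance at complete mixing: C_std·(Q_w + Q_r) = Q_w·C_e + Q_r·C_b.
Rearranging, Q_w = Q_r·(C_std − C_b)/(C_e − C_std) = 91.1·(0.052 − 0.015) / (7.6 − 0.052) = 0.4466 m³/s.
= 446.6 L/s.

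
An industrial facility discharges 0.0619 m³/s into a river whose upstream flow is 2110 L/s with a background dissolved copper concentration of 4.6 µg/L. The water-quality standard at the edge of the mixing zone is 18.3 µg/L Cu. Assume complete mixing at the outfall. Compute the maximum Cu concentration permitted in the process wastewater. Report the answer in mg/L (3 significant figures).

0.485 mg/L

2110 L/s = 2.11 m³/s.
4.6 µg/L = 0.0046 mg/L.
18.3 µg/L = 0.0183 mg/L.
Mass balance: 0.0183·2.172 = 0.0619·Cₑ + 2.11·0.0046.
Cₑ = (0.03975 − 0.009706) / 0.0619 = 0.4853 mg/L.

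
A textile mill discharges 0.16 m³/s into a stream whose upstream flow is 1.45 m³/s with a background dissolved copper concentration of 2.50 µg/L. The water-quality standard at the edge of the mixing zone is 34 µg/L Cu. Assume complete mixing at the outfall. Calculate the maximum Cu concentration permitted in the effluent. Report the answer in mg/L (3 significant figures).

2.50 µg/L = 0.0025 mg/L.
34 µg/L = 0.034 mg/L.
Mass balance: 0.034·1.61 = 0.16·Cₑ + 1.45·0.0025.
Cₑ = (0.05474 − 0.003625) / 0.16 = 0.3195 mg/L.

0.319 mg/L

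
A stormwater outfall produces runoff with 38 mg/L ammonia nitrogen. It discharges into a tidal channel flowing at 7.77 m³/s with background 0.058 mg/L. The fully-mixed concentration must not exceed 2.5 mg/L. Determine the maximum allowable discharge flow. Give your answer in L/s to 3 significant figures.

534 L/s

Mass balance at complete mixing: C_std·(Q_w + Q_r) = Q_w·C_e + Q_r·C_b.
Rearranging, Q_w = Q_r·(C_std − C_b)/(C_e − C_std) = 7.77·(2.5 − 0.058) / (38 − 2.5) = 0.5345 m³/s.
= 534.5 L/s.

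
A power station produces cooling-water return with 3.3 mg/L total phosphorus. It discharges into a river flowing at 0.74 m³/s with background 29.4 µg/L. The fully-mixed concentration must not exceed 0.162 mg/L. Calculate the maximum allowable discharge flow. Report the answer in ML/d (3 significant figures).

2.70 ML/d

29.4 µg/L = 0.0294 mg/L.
Mass balance at complete mixing: C_std·(Q_w + Q_r) = Q_w·C_e + Q_r·C_b.
Rearranging, Q_w = Q_r·(C_std − C_b)/(C_e − C_std) = 0.74·(0.162 − 0.0294) / (3.3 − 0.162) = 0.03127 m³/s.
= 2.702 ML/d.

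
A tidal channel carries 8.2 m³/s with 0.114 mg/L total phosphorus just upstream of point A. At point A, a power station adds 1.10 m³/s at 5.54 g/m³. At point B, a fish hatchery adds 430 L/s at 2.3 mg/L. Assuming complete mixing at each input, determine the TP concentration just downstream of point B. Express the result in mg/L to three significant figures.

After input A: C = (8.2·0.114 + 1.1·5.54) / 9.3 = 0.7558 mg/L.
430 L/s = 0.43 m³/s.
After input B: C = (9.3·0.7558 + 0.43·2.3) / 9.73 = 0.824 mg/L.

0.824 mg/L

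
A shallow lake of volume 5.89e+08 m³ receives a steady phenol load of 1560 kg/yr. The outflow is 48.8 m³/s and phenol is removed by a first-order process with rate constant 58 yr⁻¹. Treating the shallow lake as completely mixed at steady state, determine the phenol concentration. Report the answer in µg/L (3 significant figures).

0.0437 µg/L

Outflow Q = 48.8 m³/s × 3.156e+07 s/yr = 1.54e+09 m³/yr.
Steady-state CSTR mass balance: W = Q·C + k·V·C, so C = W/(Q + kV).
Q + kV = 1.54e+09 + 58·5.89e+08 = 3.57e+10 m³/yr.
C = 1560/3.57e+10 = 4.37e-08 kg/m³ = 4.37e-05 mg/L = 0.0437 µg/L.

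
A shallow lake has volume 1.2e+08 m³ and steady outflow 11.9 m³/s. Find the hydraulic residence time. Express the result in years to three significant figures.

0.320 yr

Q = 11.9 m³/s × 3.156e+07 s/yr = 3.755e+08 m³/yr.
Hydraulic residence time τ = V/Q = 1.2e+08/3.755e+08 = 0.3195 yr.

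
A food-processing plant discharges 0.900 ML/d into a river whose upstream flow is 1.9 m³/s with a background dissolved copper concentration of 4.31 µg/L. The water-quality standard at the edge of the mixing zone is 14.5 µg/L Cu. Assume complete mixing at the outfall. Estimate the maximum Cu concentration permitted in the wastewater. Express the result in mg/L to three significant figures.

1.87 mg/L

0.900 ML/d = 0.01042 m³/s.
4.31 µg/L = 0.00431 mg/L.
14.5 µg/L = 0.0145 mg/L.
Mass balance: 0.0145·1.91 = 0.01042·Cₑ + 1.9·0.00431.
Cₑ = (0.0277 − 0.008189) / 0.01042 = 1.873 mg/L.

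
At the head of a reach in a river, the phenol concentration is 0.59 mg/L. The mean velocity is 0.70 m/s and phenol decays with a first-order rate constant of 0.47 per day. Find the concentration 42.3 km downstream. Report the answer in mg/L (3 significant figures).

Travel time t = 42.3 km / 0.70 m/s = 4.23e+04/0.70 = 6.043e+04 s = 0.6994 d.
First-order decay: C = 0.59·exp(−0.47·0.6994) = 0.59·0.7198 = 0.4247 mg/L.

0.425 mg/L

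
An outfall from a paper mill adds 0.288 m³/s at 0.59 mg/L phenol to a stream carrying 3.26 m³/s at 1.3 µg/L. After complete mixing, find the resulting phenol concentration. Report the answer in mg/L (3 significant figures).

0.0491 mg/L

1.3 µg/L = 0.0013 mg/L.
By mass balance at complete mixing, C = (0.288·0.59 + 3.26·0.0013) / (0.288 + 3.26) = 0.1742/3.548 = 0.04909 mg/L.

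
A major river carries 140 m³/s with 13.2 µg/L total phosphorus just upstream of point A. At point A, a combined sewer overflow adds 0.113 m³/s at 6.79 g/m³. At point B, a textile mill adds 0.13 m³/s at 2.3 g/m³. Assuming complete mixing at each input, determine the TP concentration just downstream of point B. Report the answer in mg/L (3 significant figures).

13.2 µg/L = 0.0132 mg/L.
After input A: C = (140·0.0132 + 0.113·6.79) / 140.1 = 0.01867 mg/L.
After input B: C = (140.1·0.01867 + 0.13·2.3) / 140.2 = 0.02078 mg/L.

0.0208 mg/L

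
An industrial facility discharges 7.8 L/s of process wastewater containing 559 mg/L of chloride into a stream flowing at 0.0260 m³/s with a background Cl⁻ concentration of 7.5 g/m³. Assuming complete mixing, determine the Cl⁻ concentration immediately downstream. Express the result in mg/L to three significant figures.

7.8 L/s = 0.0078 m³/s.
Conservation of mass across the mixing zone: C = (0.0078·559 + 0.026·7.5) / (0.0078 + 0.026) = 4.555/0.0338 = 134.8 mg/L.

135 mg/L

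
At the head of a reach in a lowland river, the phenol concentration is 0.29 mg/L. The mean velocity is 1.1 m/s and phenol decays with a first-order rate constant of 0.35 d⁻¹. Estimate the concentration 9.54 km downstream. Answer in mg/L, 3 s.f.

Travel time t = 9.54 km / 1.1 m/s = 9540/1.1 = 8673 s = 0.1004 d.
First-order decay: C = 0.29·exp(−0.35·0.1004) = 0.29·0.9655 = 0.28 mg/L.

0.280 mg/L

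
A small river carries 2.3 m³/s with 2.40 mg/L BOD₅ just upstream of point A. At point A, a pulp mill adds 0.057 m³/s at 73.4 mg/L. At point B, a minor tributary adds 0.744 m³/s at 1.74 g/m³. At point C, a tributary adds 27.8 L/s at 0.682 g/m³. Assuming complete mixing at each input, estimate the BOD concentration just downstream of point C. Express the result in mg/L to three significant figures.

3.52 mg/L

After input A: C = (2.3·2.4 + 0.057·73.4) / 2.357 = 4.117 mg/L.
After input B: C = (2.357·4.117 + 0.744·1.74) / 3.101 = 3.547 mg/L.
27.8 L/s = 0.0278 m³/s.
After input C: C = (3.101·3.547 + 0.0278·0.682) / 3.129 = 3.521 mg/L.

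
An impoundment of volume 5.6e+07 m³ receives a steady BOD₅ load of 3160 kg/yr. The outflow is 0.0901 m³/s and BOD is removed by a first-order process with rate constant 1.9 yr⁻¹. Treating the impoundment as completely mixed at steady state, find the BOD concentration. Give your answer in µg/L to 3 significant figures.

28.9 µg/L

Outflow Q = 0.0901 m³/s × 3.156e+07 s/yr = 2.843e+06 m³/yr.
Steady-state CSTR mass balance: W = Q·C + k·V·C, so C = W/(Q + kV).
Q + kV = 2.843e+06 + 1.9·5.6e+07 = 1.092e+08 m³/yr.
C = 3160/1.092e+08 = 2.893e-05 kg/m³ = 0.02893 mg/L = 28.93 µg/L.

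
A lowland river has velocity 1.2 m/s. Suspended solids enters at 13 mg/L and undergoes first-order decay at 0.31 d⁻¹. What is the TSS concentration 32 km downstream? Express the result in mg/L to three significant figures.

Travel time t = 32 km / 1.2 m/s = 3.2e+04/1.2 = 2.667e+04 s = 0.3086 d.
First-order decay: C = 13·exp(−0.31·0.3086) = 13·0.9088 = 11.81 mg/L.

11.8 mg/L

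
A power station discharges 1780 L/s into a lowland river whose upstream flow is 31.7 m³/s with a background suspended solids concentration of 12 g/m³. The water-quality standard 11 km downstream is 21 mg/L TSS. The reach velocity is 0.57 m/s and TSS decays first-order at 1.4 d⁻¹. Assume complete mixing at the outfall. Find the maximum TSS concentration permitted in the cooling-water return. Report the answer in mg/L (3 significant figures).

1780 L/s = 1.78 m³/s.
Travel time to the compliance point: t = 1.1e+04/0.57 = 1.93e+04 s = 0.2234 d; decay factor exp(−1.4·0.2234) = 0.7315.
So the concentration just after mixing may be at most 21/0.7315 = 28.71 mg/L.
Mass balance: 28.71·33.48 = 1.78·Cₑ + 31.7·12.
Cₑ = (961.2 − 380.4) / 1.78 = 326.3 mg/L.

326 mg/L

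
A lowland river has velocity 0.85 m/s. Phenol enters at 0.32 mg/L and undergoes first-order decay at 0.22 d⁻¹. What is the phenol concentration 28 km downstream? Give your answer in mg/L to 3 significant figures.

0.294 mg/L

Travel time t = 28 km / 0.85 m/s = 2.8e+04/0.85 = 3.294e+04 s = 0.3813 d.
First-order decay: C = 0.32·exp(−0.22·0.3813) = 0.32·0.9195 = 0.2943 mg/L.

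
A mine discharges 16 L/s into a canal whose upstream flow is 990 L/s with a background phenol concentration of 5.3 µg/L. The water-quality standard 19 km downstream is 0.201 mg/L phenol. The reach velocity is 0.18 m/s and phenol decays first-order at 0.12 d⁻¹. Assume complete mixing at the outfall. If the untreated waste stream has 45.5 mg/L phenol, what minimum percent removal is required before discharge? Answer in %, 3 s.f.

68.6 %

16 L/s = 0.016 m³/s.
990 L/s = 0.99 m³/s.
5.3 µg/L = 0.0053 mg/L.
Travel time to the compliance point: t = 1.9e+04/0.18 = 1.056e+05 s = 1.222 d; decay factor exp(−0.12·1.222) = 0.8636.
So the concentration just after mixing may be at most 0.201/0.8636 = 0.2327 mg/L.
Mass balance: 0.2327·1.006 = 0.016·Cₑ + 0.99·0.0053.
Cₑ = (0.2341 − 0.005247) / 0.016 = 14.31 mg/L.
Required removal = 1 − 14.31/45.5 = 68.56 %.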